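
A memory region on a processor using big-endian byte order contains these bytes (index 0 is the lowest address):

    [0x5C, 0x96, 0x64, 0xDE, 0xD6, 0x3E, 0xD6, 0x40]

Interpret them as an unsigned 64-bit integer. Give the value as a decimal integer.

6671630806235928128

Big-endian stores the most-significant byte at the lowest address.
The bytes are already most-significant first: 0x5C9664DED63ED640.
0x5C9664DED63ED640 = 6671630806235928128.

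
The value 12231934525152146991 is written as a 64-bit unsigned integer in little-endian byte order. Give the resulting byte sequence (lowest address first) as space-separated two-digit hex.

12231934525152146991 in hexadecimal, padded to 64 bits, is 0xA9C08FA49F87B62F.
Split into bytes (most-significant first): A9 C0 8F A4 9F 87 B6 2F.
Little-endian: lowest address holds the least-significant byte.
So at ascending addresses the bytes are 2F B6 87 9F A4 8F C0 A9.

2F B6 87 9F A4 8F C0 A9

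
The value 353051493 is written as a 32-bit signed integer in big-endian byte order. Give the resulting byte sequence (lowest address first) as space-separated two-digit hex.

353051493 in hexadecimal, padded to 32 bits, is 0x150B2365.
Split into bytes (most-significant first): 15 0B 23 65.
Big-endian stores the most-significant byte at the lowest address.
So the memory order matches the most-significant-first order: 15 0B 23 65.

15 0B 23 65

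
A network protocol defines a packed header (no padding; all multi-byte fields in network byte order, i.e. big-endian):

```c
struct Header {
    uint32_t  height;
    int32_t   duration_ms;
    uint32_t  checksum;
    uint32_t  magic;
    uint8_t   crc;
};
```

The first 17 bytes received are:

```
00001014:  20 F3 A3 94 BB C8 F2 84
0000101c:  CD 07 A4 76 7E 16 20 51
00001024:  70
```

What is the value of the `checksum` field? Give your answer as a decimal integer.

`checksum` follows `height` (4 B), `duration_ms` (4 B), so it starts at offset 4 + 4 = 8 and occupies 4 bytes.
Bytes at offsets 8..11: CD 07 A4 76.
Big-endian: lowest address holds the most-significant byte.
The bytes are already most-significant first: 0xCD07A476.
0xCD07A476 = 3439830134.

3439830134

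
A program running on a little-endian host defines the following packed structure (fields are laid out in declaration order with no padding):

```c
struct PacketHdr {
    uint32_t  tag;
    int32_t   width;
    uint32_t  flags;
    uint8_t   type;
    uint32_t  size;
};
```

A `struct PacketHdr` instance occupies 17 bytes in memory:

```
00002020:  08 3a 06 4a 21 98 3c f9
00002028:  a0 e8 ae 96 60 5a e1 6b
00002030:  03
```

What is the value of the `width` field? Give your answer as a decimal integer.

-113469407

`width` follows `tag` (4 bytes), so it starts at byte offset 4 and occupies 4 bytes.
Bytes at offsets 4..7: 21 98 3C F9.
In little-endian order the low byte comes first in memory.
Reassemble most-significant byte first: F9 3C 98 21 → 0xF93C9821.
Top bit is set, so as a signed 32-bit value this is 0xF93C9821 − 2^32 = -113469407.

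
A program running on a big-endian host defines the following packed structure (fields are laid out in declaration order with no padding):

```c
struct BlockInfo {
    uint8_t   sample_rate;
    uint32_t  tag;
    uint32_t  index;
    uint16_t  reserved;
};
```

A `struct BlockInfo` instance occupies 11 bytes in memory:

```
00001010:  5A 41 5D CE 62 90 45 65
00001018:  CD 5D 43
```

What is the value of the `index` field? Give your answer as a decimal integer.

2420467149

`index` follows `sample_rate` (1 B), `tag` (4 B), so it starts at offset 1 + 4 = 5 and occupies 4 bytes.
Bytes at offsets 5..8: 90 45 65 CD.
Big-endian: lowest address holds the most-significant byte.
The bytes are already most-significant first: 0x904565CD.
0x904565CD = 2420467149.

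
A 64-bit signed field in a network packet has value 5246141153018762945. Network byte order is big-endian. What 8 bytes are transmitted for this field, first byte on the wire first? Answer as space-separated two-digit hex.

5246141153018762945 in hexadecimal, padded to 64 bits, is 0x48CE09955B3DD6C1.
Split into bytes (most-significant first): 48 CE 09 95 5B 3D D6 C1.
In big-endian order the high byte comes first in memory.
So the memory order matches the most-significant-first order: 48 CE 09 95 5B 3D D6 C1.

48 CE 09 95 5B 3D D6 C1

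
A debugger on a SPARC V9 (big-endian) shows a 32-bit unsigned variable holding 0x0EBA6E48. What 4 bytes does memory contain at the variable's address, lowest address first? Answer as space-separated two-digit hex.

0E BA 6E 48

Split into bytes (most-significant first): 0E BA 6E 48.
Big-endian stores the most-significant byte at the lowest address.
So the memory order matches the most-significant-first order: 0E BA 6E 48.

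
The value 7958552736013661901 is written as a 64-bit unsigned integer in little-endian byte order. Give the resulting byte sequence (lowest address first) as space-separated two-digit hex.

7958552736013661901 in hexadecimal, padded to 64 bits, is 0x6E72758C144EB6CD.
Split into bytes (most-significant first): 6E 72 75 8C 14 4E B6 CD.
Little-endian: lowest address holds the least-significant byte.
So at ascending addresses the bytes are CD B6 4E 14 8C 75 72 6E.

CD B6 4E 14 8C 75 72 6E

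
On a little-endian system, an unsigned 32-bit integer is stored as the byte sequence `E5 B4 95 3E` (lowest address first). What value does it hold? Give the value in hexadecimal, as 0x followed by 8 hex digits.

Little-endian stores the least-significant byte at the lowest address.
Reassemble most-significant byte first: 3E 95 B4 E5 → 0x3E95B4E5.

0x3E95B4E5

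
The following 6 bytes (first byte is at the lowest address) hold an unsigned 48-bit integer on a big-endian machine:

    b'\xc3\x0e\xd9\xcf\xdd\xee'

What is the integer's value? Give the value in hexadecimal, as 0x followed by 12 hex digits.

0xC30ED9CFDDEE

Big-endian stores the most-significant byte at the lowest address.
The bytes are already most-significant first: 0xC30ED9CFDDEE.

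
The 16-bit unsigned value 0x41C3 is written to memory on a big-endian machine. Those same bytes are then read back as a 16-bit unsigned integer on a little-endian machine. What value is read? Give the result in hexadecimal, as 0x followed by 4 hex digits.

0xC341

Stored big-endian, the bytes at ascending addresses are 41 C3.
Read back as little-endian, the first byte is least significant, giving 0xC341.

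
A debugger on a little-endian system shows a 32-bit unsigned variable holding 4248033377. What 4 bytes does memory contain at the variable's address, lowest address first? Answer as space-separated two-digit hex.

61 D8 33 FD

4248033377 in hexadecimal, padded to 32 bits, is 0xFD33D861.
Split into bytes (most-significant first): FD 33 D8 61.
Little-endian stores the least-significant byte at the lowest address.
So at ascending addresses the bytes are 61 D8 33 FD.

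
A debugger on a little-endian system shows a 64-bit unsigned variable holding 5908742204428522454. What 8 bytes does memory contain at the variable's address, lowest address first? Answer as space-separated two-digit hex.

D6 13 52 A4 BA 11 00 52

5908742204428522454 in hexadecimal, padded to 64 bits, is 0x520011BAA45213D6.
Split into bytes (most-significant first): 52 00 11 BA A4 52 13 D6.
Little-endian stores the least-significant byte at the lowest address.
So at ascending addresses the bytes are D6 13 52 A4 BA 11 00 52.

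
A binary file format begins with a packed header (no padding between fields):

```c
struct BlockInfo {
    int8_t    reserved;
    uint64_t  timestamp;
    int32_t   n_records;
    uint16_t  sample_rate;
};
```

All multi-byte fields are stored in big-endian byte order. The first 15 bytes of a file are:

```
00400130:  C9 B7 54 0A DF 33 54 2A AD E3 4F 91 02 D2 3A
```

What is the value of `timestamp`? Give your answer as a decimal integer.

`timestamp` follows `reserved` (1 byte), so it starts at byte offset 1 and occupies 8 bytes.
Bytes at offsets 1..8: B7 54 0A DF 33 54 2A AD.
In big-endian order the high byte comes first in memory.
The bytes are already most-significant first: 0xB7540ADF33542AAD.
0xB7540ADF33542AAD = 13210195560739646125.

13210195560739646125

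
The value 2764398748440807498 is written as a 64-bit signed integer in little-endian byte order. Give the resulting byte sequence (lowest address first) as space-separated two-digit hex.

2764398748440807498 in hexadecimal, padded to 64 bits, is 0x265D1E03EA59484A.
Split into bytes (most-significant first): 26 5D 1E 03 EA 59 48 4A.
In little-endian order the low byte comes first in memory.
So at ascending addresses the bytes are 4A 48 59 EA 03 1E 5D 26.

4A 48 59 EA 03 1E 5D 26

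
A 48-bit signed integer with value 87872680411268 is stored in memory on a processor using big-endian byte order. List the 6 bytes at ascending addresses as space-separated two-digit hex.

4F EB 73 E6 C0 84

87872680411268 in hexadecimal, padded to 48 bits, is 0x4FEB73E6C084.
Split into bytes (most-significant first): 4F EB 73 E6 C0 84.
In big-endian order the high byte comes first in memory.
So the memory order matches the most-significant-first order: 4F EB 73 E6 C0 84.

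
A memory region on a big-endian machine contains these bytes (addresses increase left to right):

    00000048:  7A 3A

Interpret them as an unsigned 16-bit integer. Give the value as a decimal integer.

31290

In big-endian order the high byte comes first in memory.
The bytes are already most-significant first: 0x7A3A.
0x7A3A = 31290.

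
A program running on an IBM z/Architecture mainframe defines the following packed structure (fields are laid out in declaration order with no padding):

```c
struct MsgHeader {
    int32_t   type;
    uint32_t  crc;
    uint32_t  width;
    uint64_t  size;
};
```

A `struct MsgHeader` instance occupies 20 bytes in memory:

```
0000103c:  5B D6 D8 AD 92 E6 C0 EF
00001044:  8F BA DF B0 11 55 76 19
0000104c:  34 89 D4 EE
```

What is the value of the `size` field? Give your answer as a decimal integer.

`size` follows `type` (4 B), `crc` (4 B), `width` (4 B), so it starts at offset 4 + 4 + 4 = 12 and occupies 8 bytes.
Bytes at offsets 12..19: 11 55 76 19 34 89 D4 EE.
In big-endian order the high byte comes first in memory.
The bytes are already most-significant first: 0x115576193489D4EE.
0x115576193489D4EE = 1249034322292888814.

1249034322292888814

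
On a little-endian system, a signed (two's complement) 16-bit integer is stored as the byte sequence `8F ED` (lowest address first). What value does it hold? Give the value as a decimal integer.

-4721

Little-endian stores the least-significant byte at the lowest address.
Reassemble most-significant byte first: ED 8F → 0xED8F.
Top bit is set, so as a signed 16-bit value this is 0xED8F − 2^16 = -4721.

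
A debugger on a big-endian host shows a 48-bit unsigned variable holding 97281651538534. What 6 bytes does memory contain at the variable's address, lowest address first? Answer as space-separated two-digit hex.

58 7A 26 48 7A 66

97281651538534 in hexadecimal, padded to 48 bits, is 0x587A26487A66.
Split into bytes (most-significant first): 58 7A 26 48 7A 66.
Big-endian: lowest address holds the most-significant byte.
So the memory order matches the most-significant-first order: 58 7A 26 48 7A 66.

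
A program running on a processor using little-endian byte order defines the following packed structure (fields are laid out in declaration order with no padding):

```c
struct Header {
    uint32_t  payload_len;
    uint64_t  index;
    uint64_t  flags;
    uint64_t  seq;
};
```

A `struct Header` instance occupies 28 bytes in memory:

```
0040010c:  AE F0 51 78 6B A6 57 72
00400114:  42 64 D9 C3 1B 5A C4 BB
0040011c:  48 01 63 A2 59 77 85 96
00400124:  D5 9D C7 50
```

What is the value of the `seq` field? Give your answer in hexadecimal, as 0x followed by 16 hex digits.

0x50C79DD596857759

`seq` follows `payload_len` (4 B), `index` (8 B), `flags` (8 B), so it starts at offset 4 + 8 + 8 = 20 and occupies 8 bytes.
Bytes at offsets 20..27: 59 77 85 96 D5 9D C7 50.
In little-endian order the low byte comes first in memory.
Reassemble most-significant byte first: 50 C7 9D D5 96 85 77 59 → 0x50C79DD596857759.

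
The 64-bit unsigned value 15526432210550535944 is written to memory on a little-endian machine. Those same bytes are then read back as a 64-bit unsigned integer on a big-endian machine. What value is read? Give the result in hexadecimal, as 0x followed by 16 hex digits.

0x08370C3BD5F778D7

15526432210550535944 in 64-bit hexadecimal is 0xD778F7D53B0C3708.
Stored little-endian, the bytes at ascending addresses are 08 37 0C 3B D5 F7 78 D7.
Read back as big-endian, the last byte is least significant, giving 0x08370C3BD5F778D7.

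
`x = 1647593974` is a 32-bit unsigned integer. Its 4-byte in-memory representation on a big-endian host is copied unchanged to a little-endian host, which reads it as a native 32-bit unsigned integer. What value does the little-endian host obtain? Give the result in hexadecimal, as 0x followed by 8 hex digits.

1647593974 in 32-bit hexadecimal is 0x623449F6.
Stored big-endian, the bytes at ascending addresses are 62 34 49 F6.
Read back as little-endian, the first byte is least significant, giving 0xF6493462.

0xF6493462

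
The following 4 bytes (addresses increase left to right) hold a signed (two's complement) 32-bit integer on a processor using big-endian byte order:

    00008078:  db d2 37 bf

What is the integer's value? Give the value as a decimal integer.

Big-endian: lowest address holds the most-significant byte.
The bytes are already most-significant first: 0xDBD237BF.
Top bit is set, so as a signed 32-bit value this is 0xDBD237BF − 2^32 = -606980161.

-606980161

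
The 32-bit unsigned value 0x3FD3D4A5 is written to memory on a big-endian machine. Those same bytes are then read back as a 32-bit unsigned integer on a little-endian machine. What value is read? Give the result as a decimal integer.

2782188351

Stored big-endian, the bytes at ascending addresses are 3F D3 D4 A5.
Read back as little-endian, the first byte is least significant, giving 0xA5D4D33F.
0xA5D4D33F = 2782188351.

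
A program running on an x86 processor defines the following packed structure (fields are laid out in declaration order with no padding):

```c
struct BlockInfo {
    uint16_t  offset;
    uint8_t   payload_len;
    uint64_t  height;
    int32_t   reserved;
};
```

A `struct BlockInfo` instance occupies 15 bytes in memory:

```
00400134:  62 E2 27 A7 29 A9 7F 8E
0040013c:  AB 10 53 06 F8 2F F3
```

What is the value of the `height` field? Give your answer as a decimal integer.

`height` follows `offset` (2 B), `payload_len` (1 B), so it starts at offset 2 + 1 = 3 and occupies 8 bytes.
Bytes at offsets 3..10: A7 29 A9 7F 8E AB 10 53.
In little-endian order the low byte comes first in memory.
Reassemble most-significant byte first: 53 10 AB 8E 7F A9 29 A7 → 0x5310AB8E7FA929A7.
0x5310AB8E7FA929A7 = 5985472533290887591.

5985472533290887591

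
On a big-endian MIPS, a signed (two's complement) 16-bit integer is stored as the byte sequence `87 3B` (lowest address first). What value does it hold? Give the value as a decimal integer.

-30917

Big-endian: lowest address holds the most-significant byte.
The bytes are already most-significant first: 0x873B.
Top bit is set, so as a signed 16-bit value this is 0x873B − 2^16 = -30917.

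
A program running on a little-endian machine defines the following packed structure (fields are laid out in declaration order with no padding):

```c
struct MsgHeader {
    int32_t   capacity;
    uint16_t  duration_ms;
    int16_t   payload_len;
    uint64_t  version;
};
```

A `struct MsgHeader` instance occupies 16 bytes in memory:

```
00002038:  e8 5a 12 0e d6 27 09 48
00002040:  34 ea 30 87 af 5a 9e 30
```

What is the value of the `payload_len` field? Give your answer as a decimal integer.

18441

`payload_len` follows `capacity` (4 B), `duration_ms` (2 B), so it starts at offset 4 + 2 = 6 and occupies 2 bytes.
Bytes at offsets 6..7: 09 48.
In little-endian order the low byte comes first in memory.
Reassemble most-significant byte first: 48 09 → 0x4809.
0x4809 = 18441.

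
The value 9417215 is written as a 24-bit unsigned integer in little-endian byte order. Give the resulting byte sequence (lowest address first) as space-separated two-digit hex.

FF B1 8F

9417215 in hexadecimal, padded to 24 bits, is 0x8FB1FF.
Split into bytes (most-significant first): 8F B1 FF.
Little-endian: lowest address holds the least-significant byte.
So at ascending addresses the bytes are FF B1 8F.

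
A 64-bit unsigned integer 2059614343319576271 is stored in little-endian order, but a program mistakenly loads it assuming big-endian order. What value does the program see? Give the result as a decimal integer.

14978651558071801116

2059614343319576271 in 64-bit hexadecimal is 0x1C9538553BDCDECF.
Stored little-endian, the bytes at ascending addresses are CF DE DC 3B 55 38 95 1C.
Read back as big-endian, the last byte is least significant, giving 0xCFDEDC3B5538951C.
0xCFDEDC3B5538951C = 14978651558071801116.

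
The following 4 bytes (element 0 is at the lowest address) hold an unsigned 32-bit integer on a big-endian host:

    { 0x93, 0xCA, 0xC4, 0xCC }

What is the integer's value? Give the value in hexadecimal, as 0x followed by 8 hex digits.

0x93CAC4CC

Big-endian: lowest address holds the most-significant byte.
The bytes are already most-significant first: 0x93CAC4CC.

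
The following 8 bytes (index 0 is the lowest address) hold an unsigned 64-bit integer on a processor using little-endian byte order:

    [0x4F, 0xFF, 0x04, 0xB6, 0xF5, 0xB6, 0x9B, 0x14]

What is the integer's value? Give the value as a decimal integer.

1484981668585733967

In little-endian order the low byte comes first in memory.
Reassemble most-significant byte first: 14 9B B6 F5 B6 04 FF 4F → 0x149BB6F5B604FF4F.
0x149BB6F5B604FF4F = 1484981668585733967.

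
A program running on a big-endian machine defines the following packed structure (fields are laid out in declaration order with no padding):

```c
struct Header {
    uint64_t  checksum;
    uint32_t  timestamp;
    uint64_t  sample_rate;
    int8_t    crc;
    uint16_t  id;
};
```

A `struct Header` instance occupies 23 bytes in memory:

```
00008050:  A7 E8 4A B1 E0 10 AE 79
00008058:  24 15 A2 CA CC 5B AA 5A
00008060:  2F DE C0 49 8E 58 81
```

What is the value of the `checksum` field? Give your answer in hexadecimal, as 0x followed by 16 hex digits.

0xA7E84AB1E010AE79

`checksum` is the first field, at byte offset 0, occupying 8 bytes.
Bytes at offsets 0..7: A7 E8 4A B1 E0 10 AE 79.
In big-endian order the high byte comes first in memory.
The bytes are already most-significant first: 0xA7E84AB1E010AE79.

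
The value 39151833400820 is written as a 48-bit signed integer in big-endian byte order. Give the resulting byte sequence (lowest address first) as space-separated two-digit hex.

23 9B BF 1F 45 F4

39151833400820 in hexadecimal, padded to 48 bits, is 0x239BBF1F45F4.
Split into bytes (most-significant first): 23 9B BF 1F 45 F4.
In big-endian order the high byte comes first in memory.
So the memory order matches the most-significant-first order: 23 9B BF 1F 45 F4.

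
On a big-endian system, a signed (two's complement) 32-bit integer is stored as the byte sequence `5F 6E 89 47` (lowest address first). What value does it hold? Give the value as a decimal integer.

In big-endian order the high byte comes first in memory.
The bytes are already most-significant first: 0x5F6E8947.
0x5F6E8947 = 1601079623.

1601079623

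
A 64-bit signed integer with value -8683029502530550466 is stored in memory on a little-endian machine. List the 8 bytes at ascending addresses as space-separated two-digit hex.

Two's complement of -8683029502530550466 in 64 bits: 8683029502530550466 = 0x78805153F091FAC2; invert → 0x877FAEAC0F6E053D; add 1 → 0x877FAEAC0F6E053E.
Split into bytes (most-significant first): 87 7F AE AC 0F 6E 05 3E.
Little-endian: lowest address holds the least-significant byte.
So at ascending addresses the bytes are 3E 05 6E 0F AC AE 7F 87.

3E 05 6E 0F AC AE 7F 87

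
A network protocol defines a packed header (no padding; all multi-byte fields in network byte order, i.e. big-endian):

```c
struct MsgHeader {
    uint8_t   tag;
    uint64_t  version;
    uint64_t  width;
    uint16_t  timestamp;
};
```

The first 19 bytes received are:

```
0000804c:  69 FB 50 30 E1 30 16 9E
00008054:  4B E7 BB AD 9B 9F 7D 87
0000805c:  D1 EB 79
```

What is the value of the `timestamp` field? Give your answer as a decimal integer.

60281

`timestamp` follows `tag` (1 B), `version` (8 B), `width` (8 B), so it starts at offset 1 + 8 + 8 = 17 and occupies 2 bytes.
Bytes at offsets 17..18: EB 79.
Big-endian: lowest address holds the most-significant byte.
The bytes are already most-significant first: 0xEB79.
0xEB79 = 60281.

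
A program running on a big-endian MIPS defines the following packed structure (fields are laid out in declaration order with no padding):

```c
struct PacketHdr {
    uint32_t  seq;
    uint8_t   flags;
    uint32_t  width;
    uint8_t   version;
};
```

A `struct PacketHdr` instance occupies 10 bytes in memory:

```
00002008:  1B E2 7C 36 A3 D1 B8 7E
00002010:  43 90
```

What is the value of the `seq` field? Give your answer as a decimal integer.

467827766

`seq` is the first field, at byte offset 0, occupying 4 bytes.
Bytes at offsets 0..3: 1B E2 7C 36.
Big-endian stores the most-significant byte at the lowest address.
The bytes are already most-significant first: 0x1BE27C36.
0x1BE27C36 = 467827766.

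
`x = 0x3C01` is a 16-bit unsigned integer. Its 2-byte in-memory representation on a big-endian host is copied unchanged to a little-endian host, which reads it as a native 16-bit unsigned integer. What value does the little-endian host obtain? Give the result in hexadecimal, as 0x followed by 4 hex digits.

Stored big-endian, the bytes at ascending addresses are 3C 01.
Read back as little-endian, the first byte is least significant, giving 0x013C.

0x013C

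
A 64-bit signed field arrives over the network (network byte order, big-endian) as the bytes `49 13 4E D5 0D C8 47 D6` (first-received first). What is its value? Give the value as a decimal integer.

In big-endian order the high byte comes first in memory.
The bytes are already most-significant first: 0x49134ED50DC847D6.
0x49134ED50DC847D6 = 5265639066292471766.

5265639066292471766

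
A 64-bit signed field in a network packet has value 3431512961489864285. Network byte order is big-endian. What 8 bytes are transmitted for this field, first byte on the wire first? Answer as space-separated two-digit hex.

3431512961489864285 in hexadecimal, padded to 64 bits, is 0x2F9F2EDB87C0865D.
Split into bytes (most-significant first): 2F 9F 2E DB 87 C0 86 5D.
In big-endian order the high byte comes first in memory.
So the memory order matches the most-significant-first order: 2F 9F 2E DB 87 C0 86 5D.

2F 9F 2E DB 87 C0 86 5D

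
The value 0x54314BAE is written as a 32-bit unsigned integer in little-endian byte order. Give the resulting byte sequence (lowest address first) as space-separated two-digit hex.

AE 4B 31 54

Split into bytes (most-significant first): 54 31 4B AE.
Little-endian stores the least-significant byte at the lowest address.
So at ascending addresses the bytes are AE 4B 31 54.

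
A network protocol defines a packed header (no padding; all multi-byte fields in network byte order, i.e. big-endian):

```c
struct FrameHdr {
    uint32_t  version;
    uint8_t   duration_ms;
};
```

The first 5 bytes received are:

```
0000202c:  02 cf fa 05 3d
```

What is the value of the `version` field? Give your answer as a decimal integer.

`version` is the first field, at byte offset 0, occupying 4 bytes.
Bytes at offsets 0..3: 02 CF FA 05.
Big-endian: lowest address holds the most-significant byte.
The bytes are already most-significant first: 0x02CFFA05.
0x02CFFA05 = 47184389.

47184389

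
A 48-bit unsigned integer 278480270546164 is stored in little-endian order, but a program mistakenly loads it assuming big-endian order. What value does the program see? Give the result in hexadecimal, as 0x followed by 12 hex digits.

0xF4549ABD46FD

278480270546164 in 48-bit hexadecimal is 0xFD46BD9A54F4.
Stored little-endian, the bytes at ascending addresses are F4 54 9A BD 46 FD.
Read back as big-endian, the last byte is least significant, giving 0xF4549ABD46FD.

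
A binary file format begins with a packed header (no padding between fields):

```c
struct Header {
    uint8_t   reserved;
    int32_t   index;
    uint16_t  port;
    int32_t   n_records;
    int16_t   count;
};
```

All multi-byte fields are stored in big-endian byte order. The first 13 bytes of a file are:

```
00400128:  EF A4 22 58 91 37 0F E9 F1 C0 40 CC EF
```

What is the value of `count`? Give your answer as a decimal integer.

-13073

`count` follows `reserved` (1 B), `index` (4 B), `port` (2 B), `n_records` (4 B), so it starts at offset 1 + 4 + 2 + 4 = 11 and occupies 2 bytes.
Bytes at offsets 11..12: CC EF.
Big-endian stores the most-significant byte at the lowest address.
The bytes are already most-significant first: 0xCCEF.
Top bit is set, so as a signed 16-bit value this is 0xCCEF − 2^16 = -13073.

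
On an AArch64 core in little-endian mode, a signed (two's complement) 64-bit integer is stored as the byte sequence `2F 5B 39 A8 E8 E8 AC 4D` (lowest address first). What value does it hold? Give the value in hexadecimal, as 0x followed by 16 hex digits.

0x4DACE8E8A8395B2F

Little-endian stores the least-significant byte at the lowest address.
Reassemble most-significant byte first: 4D AC E8 E8 A8 39 5B 2F → 0x4DACE8E8A8395B2F.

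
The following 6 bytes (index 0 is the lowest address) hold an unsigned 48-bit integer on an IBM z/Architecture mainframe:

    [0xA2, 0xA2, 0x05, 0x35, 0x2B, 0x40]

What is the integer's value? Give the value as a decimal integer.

Big-endian: lowest address holds the most-significant byte.
The bytes are already most-significant first: 0xA2A205352B40.
0xA2A205352B40 = 178816755772224.

178816755772224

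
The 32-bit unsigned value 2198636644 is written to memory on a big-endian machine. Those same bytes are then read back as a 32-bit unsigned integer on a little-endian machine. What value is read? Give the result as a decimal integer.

1686637699

2198636644 in 32-bit hexadecimal is 0x830C8864.
Stored big-endian, the bytes at ascending addresses are 83 0C 88 64.
Read back as little-endian, the first byte is least significant, giving 0x64880C83.
0x64880C83 = 1686637699.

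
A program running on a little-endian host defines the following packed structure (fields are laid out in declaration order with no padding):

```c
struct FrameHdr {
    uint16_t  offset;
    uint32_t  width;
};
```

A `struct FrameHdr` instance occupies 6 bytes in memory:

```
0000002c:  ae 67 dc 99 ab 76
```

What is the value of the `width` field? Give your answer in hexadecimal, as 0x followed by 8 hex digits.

`width` follows `offset` (2 bytes), so it starts at byte offset 2 and occupies 4 bytes.
Bytes at offsets 2..5: DC 99 AB 76.
Little-endian stores the least-significant byte at the lowest address.
Reassemble most-significant byte first: 76 AB 99 DC → 0x76AB99DC.

0x76AB99DC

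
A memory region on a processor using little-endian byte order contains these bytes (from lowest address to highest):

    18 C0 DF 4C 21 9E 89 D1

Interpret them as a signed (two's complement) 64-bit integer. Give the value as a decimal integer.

Little-endian stores the least-significant byte at the lowest address.
Reassemble most-significant byte first: D1 89 9E 21 4C DF C0 18 → 0xD1899E214CDFC018.
Top bit is set, so as a signed 64-bit value this is 0xD1899E214CDFC018 − 2^64 = -3347970982112411624.

-3347970982112411624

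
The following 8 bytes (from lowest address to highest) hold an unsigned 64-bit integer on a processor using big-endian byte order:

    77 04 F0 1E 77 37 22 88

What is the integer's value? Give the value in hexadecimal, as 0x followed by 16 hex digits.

0x7704F01E77372288

Big-endian stores the most-significant byte at the lowest address.
The bytes are already most-significant first: 0x7704F01E77372288.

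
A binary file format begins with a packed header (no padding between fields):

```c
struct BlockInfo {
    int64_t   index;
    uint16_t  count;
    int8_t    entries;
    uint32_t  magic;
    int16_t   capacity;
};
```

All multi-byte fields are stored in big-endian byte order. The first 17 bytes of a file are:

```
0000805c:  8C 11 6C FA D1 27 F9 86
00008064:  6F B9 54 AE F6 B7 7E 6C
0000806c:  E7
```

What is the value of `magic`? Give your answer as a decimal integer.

`magic` follows `index` (8 B), `count` (2 B), `entries` (1 B), so it starts at offset 8 + 2 + 1 = 11 and occupies 4 bytes.
Bytes at offsets 11..14: AE F6 B7 7E.
Big-endian: lowest address holds the most-significant byte.
The bytes are already most-significant first: 0xAEF6B77E.
0xAEF6B77E = 2935404414.

2935404414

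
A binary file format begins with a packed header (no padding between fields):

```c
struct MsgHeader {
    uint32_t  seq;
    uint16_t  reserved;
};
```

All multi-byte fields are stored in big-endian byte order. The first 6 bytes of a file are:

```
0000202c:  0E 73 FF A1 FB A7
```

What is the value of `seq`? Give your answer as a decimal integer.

`seq` is the first field, at byte offset 0, occupying 4 bytes.
Bytes at offsets 0..3: 0E 73 FF A1.
In big-endian order the high byte comes first in memory.
The bytes are already most-significant first: 0x0E73FFA1.
0x0E73FFA1 = 242483105.

242483105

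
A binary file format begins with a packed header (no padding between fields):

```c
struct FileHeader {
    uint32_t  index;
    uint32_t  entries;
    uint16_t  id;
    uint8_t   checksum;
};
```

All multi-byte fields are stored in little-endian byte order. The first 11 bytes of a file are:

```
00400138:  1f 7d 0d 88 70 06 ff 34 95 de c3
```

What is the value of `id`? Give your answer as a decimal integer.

`id` follows `index` (4 B), `entries` (4 B), so it starts at offset 4 + 4 = 8 and occupies 2 bytes.
Bytes at offsets 8..9: 95 DE.
Little-endian: lowest address holds the least-significant byte.
Reassemble most-significant byte first: DE 95 → 0xDE95.
0xDE95 = 56981.

56981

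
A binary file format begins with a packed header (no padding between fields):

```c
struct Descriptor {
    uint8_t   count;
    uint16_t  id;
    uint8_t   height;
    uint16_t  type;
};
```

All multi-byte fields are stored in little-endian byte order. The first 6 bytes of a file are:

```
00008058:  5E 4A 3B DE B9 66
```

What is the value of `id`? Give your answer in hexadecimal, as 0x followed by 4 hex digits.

0x3B4A

`id` follows `count` (1 byte), so it starts at byte offset 1 and occupies 2 bytes.
Bytes at offsets 1..2: 4A 3B.
In little-endian order the low byte comes first in memory.
Reassemble most-significant byte first: 3B 4A → 0x3B4A.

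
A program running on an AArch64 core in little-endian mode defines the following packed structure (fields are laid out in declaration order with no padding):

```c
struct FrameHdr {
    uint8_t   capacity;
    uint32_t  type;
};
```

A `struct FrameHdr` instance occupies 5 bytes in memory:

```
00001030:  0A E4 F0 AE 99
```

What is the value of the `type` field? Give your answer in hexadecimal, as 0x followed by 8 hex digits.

`type` follows `capacity` (1 byte), so it starts at byte offset 1 and occupies 4 bytes.
Bytes at offsets 1..4: E4 F0 AE 99.
Little-endian stores the least-significant byte at the lowest address.
Reassemble most-significant byte first: 99 AE F0 E4 → 0x99AEF0E4.

0x99AEF0E4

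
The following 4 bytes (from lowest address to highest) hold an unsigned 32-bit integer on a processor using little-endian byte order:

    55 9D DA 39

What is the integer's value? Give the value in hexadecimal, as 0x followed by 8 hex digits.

0x39DA9D55

Little-endian stores the least-significant byte at the lowest address.
Reassemble most-significant byte first: 39 DA 9D 55 → 0x39DA9D55.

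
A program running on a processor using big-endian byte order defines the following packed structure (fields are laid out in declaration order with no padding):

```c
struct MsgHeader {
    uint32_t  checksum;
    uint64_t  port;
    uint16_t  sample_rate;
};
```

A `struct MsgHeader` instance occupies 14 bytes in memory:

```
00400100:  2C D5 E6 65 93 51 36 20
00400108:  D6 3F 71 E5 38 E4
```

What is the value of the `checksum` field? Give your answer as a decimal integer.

`checksum` is the first field, at byte offset 0, occupying 4 bytes.
Bytes at offsets 0..3: 2C D5 E6 65.
Big-endian stores the most-significant byte at the lowest address.
The bytes are already most-significant first: 0x2CD5E665.
0x2CD5E665 = 752215653.

752215653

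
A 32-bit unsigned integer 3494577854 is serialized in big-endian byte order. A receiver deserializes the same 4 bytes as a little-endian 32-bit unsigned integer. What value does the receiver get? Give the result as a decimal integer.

3188083664

3494577854 in 32-bit hexadecimal is 0xD04B06BE.
Stored big-endian, the bytes at ascending addresses are D0 4B 06 BE.
Read back as little-endian, the first byte is least significant, giving 0xBE064BD0.
0xBE064BD0 = 3188083664.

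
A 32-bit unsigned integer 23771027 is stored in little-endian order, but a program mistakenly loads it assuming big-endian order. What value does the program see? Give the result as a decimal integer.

2478270977

23771027 in 32-bit hexadecimal is 0x016AB793.
Stored little-endian, the bytes at ascending addresses are 93 B7 6A 01.
Read back as big-endian, the last byte is least significant, giving 0x93B76A01.
0x93B76A01 = 2478270977.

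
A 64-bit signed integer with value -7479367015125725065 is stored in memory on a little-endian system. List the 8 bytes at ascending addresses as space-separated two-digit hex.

Two's complement of -7479367015125725065 in 64 bits: 7479367015125725065 = 0x67CC0CAC4157AF89; invert → 0x9833F353BEA85076; add 1 → 0x9833F353BEA85077.
Split into bytes (most-significant first): 98 33 F3 53 BE A8 50 77.
Little-endian stores the least-significant byte at the lowest address.
So at ascending addresses the bytes are 77 50 A8 BE 53 F3 33 98.

77 50 A8 BE 53 F3 33 98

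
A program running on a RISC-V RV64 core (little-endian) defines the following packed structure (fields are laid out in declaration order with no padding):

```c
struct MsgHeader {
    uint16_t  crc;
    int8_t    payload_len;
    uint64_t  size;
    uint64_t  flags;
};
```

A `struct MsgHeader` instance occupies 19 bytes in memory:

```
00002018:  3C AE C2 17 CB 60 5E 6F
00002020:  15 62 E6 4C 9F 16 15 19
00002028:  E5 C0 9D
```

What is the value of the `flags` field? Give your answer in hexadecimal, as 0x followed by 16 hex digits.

0x9DC0E51915169F4C

`flags` follows `crc` (2 B), `payload_len` (1 B), `size` (8 B), so it starts at offset 2 + 1 + 8 = 11 and occupies 8 bytes.
Bytes at offsets 11..18: 4C 9F 16 15 19 E5 C0 9D.
Little-endian stores the least-significant byte at the lowest address.
Reassemble most-significant byte first: 9D C0 E5 19 15 16 9F 4C → 0x9DC0E51915169F4C.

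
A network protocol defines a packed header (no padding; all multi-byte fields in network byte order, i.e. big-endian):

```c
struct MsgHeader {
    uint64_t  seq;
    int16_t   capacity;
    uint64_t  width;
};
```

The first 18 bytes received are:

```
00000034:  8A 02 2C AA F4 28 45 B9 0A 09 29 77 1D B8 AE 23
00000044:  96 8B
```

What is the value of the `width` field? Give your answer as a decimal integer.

2987889556816369291

`width` follows `seq` (8 B), `capacity` (2 B), so it starts at offset 8 + 2 = 10 and occupies 8 bytes.
Bytes at offsets 10..17: 29 77 1D B8 AE 23 96 8B.
In big-endian order the high byte comes first in memory.
The bytes are already most-significant first: 0x29771DB8AE23968B.
0x29771DB8AE23968B = 2987889556816369291.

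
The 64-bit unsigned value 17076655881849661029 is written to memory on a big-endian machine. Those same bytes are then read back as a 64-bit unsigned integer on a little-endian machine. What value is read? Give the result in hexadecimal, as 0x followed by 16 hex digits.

0x65E63B6D0C78FCEC

17076655881849661029 in 64-bit hexadecimal is 0xECFC780C6D3BE665.
Stored big-endian, the bytes at ascending addresses are EC FC 78 0C 6D 3B E6 65.
Read back as little-endian, the first byte is least significant, giving 0x65E63B6D0C78FCEC.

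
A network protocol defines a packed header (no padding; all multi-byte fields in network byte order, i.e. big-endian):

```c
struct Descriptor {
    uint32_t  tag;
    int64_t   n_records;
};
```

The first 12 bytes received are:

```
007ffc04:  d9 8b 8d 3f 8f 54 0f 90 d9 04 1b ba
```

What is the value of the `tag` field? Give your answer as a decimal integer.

`tag` is the first field, at byte offset 0, occupying 4 bytes.
Bytes at offsets 0..3: D9 8B 8D 3F.
Big-endian stores the most-significant byte at the lowest address.
The bytes are already most-significant first: 0xD98B8D3F.
0xD98B8D3F = 3649801535.

3649801535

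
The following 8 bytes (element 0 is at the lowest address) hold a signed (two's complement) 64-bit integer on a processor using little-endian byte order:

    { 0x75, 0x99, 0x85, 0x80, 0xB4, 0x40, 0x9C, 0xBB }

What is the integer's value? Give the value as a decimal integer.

-4927992748255635083

Little-endian stores the least-significant byte at the lowest address.
Reassemble most-significant byte first: BB 9C 40 B4 80 85 99 75 → 0xBB9C40B480859975.
Top bit is set, so as a signed 64-bit value this is 0xBB9C40B480859975 − 2^64 = -4927992748255635083.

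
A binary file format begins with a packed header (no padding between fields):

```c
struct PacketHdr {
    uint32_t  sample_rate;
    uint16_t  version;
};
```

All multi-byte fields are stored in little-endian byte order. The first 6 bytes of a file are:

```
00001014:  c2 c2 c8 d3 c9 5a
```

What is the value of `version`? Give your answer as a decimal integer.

23241

`version` follows `sample_rate` (4 bytes), so it starts at byte offset 4 and occupies 2 bytes.
Bytes at offsets 4..5: C9 5A.
Little-endian stores the least-significant byte at the lowest address.
Reassemble most-significant byte first: 5A C9 → 0x5AC9.
0x5AC9 = 23241.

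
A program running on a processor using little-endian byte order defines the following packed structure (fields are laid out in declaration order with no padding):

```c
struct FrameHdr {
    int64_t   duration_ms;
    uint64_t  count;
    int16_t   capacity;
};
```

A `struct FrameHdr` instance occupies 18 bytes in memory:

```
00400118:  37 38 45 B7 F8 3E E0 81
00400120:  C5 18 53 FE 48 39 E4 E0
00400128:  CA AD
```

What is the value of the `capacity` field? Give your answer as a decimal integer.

`capacity` follows `duration_ms` (8 B), `count` (8 B), so it starts at offset 8 + 8 = 16 and occupies 2 bytes.
Bytes at offsets 16..17: CA AD.
Little-endian: lowest address holds the least-significant byte.
Reassemble most-significant byte first: AD CA → 0xADCA.
Top bit is set, so as a signed 16-bit value this is 0xADCA − 2^16 = -21046.

-21046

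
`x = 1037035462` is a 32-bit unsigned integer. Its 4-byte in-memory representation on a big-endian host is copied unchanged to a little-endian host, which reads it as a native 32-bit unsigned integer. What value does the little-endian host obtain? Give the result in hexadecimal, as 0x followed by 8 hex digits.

1037035462 in 32-bit hexadecimal is 0x3DCFE7C6.
Stored big-endian, the bytes at ascending addresses are 3D CF E7 C6.
Read back as little-endian, the first byte is least significant, giving 0xC6E7CF3D.

0xC6E7CF3D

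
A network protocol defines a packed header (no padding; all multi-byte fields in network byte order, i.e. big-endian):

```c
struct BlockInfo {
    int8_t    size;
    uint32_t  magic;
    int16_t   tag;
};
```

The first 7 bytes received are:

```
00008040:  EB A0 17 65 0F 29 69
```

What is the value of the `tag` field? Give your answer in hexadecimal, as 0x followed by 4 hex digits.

`tag` follows `size` (1 B), `magic` (4 B), so it starts at offset 1 + 4 = 5 and occupies 2 bytes.
Bytes at offsets 5..6: 29 69.
Big-endian: lowest address holds the most-significant byte.
The bytes are already most-significant first: 0x2969.

0x2969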